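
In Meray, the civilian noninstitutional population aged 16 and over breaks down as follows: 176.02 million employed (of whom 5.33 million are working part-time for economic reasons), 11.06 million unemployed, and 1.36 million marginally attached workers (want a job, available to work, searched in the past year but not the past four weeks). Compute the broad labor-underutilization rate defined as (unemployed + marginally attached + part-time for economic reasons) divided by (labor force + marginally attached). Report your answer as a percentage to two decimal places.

Broad underutilization rate ≈ 9.42%.

Labor force = 176.02 + 11.06 = 187.08 million.
Numerator = 11.06 + 1.36 + 5.33 = 17.75 million.
Denominator = 187.08 + 1.36 = 188.44 million.
Broad rate = 17.75 / 188.44 = 9.42%.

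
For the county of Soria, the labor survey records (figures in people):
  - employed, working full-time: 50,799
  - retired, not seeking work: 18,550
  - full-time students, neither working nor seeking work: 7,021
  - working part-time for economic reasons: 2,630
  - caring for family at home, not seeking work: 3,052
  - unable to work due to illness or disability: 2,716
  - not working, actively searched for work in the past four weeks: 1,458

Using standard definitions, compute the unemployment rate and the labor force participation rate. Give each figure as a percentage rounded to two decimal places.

Employed = 50,799 + 2,630 = 53,429 (anyone who worked, including part-time for economic reasons, counts as employed).
Unemployed = 1,458.
Labor force = 53,429 + 1,458 = 54,887.
Not in labor force = 18,550 + 7,021 + 3,052 + 2,716 = 31,339 (those not working and not actively searching are outside the labor force).
Civilian working-age population = 54,887 + 31,339 = 86,226.
Unemployment rate = 1,458 / 54,887 = 2.66%.
Labor force participation rate = 54,887 / 86,226 = 63.65%.

Unemployment rate ≈ 2.66%; labor force participation rate ≈ 63.65%.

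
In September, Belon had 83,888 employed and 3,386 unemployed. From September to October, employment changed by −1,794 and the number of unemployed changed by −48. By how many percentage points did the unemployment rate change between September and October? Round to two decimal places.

The unemployment rate changed by +0.03 percentage points.

September: labor force = 83,888 + 3,386 = 87,274; u = 3,386/87,274 = 3.88%.
October: labor force = 82,094 + 3,338 = 85,432; u = 3,338/85,432 = 3.91%.
Change = 3.91% − 3.88% = +0.03 pp.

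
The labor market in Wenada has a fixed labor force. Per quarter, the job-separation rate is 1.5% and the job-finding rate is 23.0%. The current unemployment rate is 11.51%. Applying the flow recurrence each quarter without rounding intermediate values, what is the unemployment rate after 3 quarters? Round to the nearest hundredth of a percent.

Unemployment rate after three quarters ≈ 8.44%.

With a fixed labor force, u_{t+1} = u_t + s·(1−u_t) − f·u_t = u_t·(1−s−f) + s.
Here 1−s−f = 0.755 and s = 0.015.
u_1 = 0.115100 × 0.755 + 0.015 = 0.101900.
u_2 = 0.101900 × 0.755 + 0.015 = 0.091935.
u_3 = 0.091935 × 0.755 + 0.015 = 0.084411.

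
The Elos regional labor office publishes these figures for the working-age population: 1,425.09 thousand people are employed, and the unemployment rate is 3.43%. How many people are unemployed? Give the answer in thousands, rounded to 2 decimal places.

About 50.62 thousand are unemployed.

Let U be the number unemployed. The labor force is E + U, and U/(E+U) = 0.0343.
So U = 0.0343 × 1,425.09 / (1 − 0.0343) = 48.8806 / 0.9657 ≈ 50.62 thousand.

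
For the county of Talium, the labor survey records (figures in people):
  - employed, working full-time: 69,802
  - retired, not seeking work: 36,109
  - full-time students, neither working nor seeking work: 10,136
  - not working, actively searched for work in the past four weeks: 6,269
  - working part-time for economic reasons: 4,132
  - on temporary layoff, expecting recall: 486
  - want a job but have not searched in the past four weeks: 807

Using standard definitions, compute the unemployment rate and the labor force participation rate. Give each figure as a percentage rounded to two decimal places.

Employed = 69,802 + 4,132 = 73,934 (anyone who worked, including part-time for economic reasons, counts as employed).
Unemployed = 6,269 + 486 = 6,755 (jobless and actively searching, or on temporary layoff).
Labor force = 73,934 + 6,755 = 80,689.
Not in labor force = 36,109 + 10,136 + 807 = 47,052 (those not working and not actively searching are outside the labor force — including those who want a job but have given up searching).
Civilian working-age population = 80,689 + 47,052 = 127,741.
Unemployment rate = 6,755 / 80,689 = 8.37%.
Labor force participation rate = 80,689 / 127,741 = 63.17%.

Unemployment rate ≈ 8.37%; labor force participation rate ≈ 63.17%.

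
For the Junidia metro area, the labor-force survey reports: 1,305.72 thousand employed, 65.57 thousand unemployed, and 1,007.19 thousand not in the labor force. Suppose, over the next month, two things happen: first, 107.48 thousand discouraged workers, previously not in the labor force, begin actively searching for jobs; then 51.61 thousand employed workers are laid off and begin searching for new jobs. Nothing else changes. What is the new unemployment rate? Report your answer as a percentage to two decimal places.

New unemployment rate ≈ 15.19%.

Initially, labor force = 1,305.72 + 65.57 = 1,371.29 thousand, so u = 65.57/1,371.29 = 4.78%.
After the first change, unemployed and labor force both rise by 107.48 → E = 1,305.72, U = 173.05, labor force = 1,478.77 thousand.
After the second change, employed falls and unemployed rises by 51.61; labor force unchanged → E = 1,254.11, U = 224.66, labor force = 1,478.77 thousand.
New unemployment rate = 224.66 / 1,478.77 = 15.19%.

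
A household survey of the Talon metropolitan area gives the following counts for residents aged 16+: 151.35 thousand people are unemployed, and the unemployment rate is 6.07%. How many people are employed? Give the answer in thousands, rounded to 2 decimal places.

Labor force = U / u = 151.35 / 0.0607 ≈ 2,493.41 thousand.
Employed = labor force − unemployed = 2,493.41 − 151.35 = 2,342.06 thousand.

About 2,342.06 thousand are employed.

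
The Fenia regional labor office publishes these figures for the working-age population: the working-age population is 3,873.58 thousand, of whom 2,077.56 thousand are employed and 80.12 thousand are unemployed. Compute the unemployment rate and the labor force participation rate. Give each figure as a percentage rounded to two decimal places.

Labor force = employed + unemployed = 2,077.56 + 80.12 = 2,157.68 thousand.
Unemployment rate = 80.12 / 2,157.68 = 3.71%.
Labor force participation rate = 2,157.68 / 3,873.58 = 55.70%.

Unemployment rate ≈ 3.71%; labor force participation rate ≈ 55.70%.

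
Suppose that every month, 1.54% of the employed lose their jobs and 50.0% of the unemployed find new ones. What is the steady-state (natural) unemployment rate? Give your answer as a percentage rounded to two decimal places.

Steady-state unemployment rate ≈ 2.99%.

At steady state the flows balance: s·E = f·U, so U/(E+U) = s/(s+f).
u* = 1.54 / (1.54 + 50.0) = 1.54 / 51.54 = 2.99%.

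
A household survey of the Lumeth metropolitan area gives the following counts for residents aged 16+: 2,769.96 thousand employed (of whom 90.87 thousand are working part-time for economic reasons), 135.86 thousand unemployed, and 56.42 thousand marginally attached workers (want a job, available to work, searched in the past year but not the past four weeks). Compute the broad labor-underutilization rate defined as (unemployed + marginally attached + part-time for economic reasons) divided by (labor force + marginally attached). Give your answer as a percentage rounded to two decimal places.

Labor force = 2,769.96 + 135.86 = 2,905.82 thousand.
Numerator = 135.86 + 56.42 + 90.87 = 283.15 thousand.
Denominator = 2,905.82 + 56.42 = 2,962.24 thousand.
Broad rate = 283.15 / 2,962.24 = 9.56%.

Broad underutilization rate ≈ 9.56%.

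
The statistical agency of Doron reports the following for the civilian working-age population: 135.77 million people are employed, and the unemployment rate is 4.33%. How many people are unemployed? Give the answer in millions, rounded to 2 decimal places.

About 6.14 million are unemployed.

Let U be the number unemployed. The labor force is E + U, and U/(E+U) = 0.0433.
So U = 0.0433 × 135.77 / (1 − 0.0433) = 5.8788 / 0.9567 ≈ 6.14 million.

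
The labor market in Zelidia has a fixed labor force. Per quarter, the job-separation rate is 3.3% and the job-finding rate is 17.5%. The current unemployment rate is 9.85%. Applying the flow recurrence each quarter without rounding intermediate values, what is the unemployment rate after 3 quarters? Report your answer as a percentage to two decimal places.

Unemployment rate after three quarters ≈ 12.88%.

With a fixed labor force, u_{t+1} = u_t + s·(1−u_t) − f·u_t = u_t·(1−s−f) + s.
Here 1−s−f = 0.792 and s = 0.033.
u_1 = 0.098500 × 0.792 + 0.033 = 0.111012.
u_2 = 0.111012 × 0.792 + 0.033 = 0.120922.
u_3 = 0.120922 × 0.792 + 0.033 = 0.128770.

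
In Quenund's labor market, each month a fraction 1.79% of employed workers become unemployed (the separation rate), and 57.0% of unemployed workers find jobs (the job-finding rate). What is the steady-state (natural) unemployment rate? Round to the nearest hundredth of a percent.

Steady-state unemployment rate ≈ 3.04%.

At steady state the flows balance: s·E = f·U, so U/(E+U) = s/(s+f).
u* = 1.79 / (1.79 + 57.0) = 1.79 / 58.79 = 3.04%.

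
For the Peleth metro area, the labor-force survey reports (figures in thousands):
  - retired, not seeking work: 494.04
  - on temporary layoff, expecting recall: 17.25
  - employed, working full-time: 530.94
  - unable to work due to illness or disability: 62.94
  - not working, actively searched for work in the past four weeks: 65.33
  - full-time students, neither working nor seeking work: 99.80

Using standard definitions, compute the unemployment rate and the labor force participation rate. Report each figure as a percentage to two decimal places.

Unemployment rate ≈ 13.46%; labor force participation rate ≈ 48.30%.

Employed = 530.94 thousand.
Unemployed = 17.25 + 65.33 = 82.58 thousand (jobless and actively searching, or on temporary layoff).
Labor force = 530.94 + 82.58 = 613.52 thousand.
Not in labor force = 494.04 + 62.94 + 99.80 = 656.78 thousand (those not working and not actively searching are outside the labor force).
Civilian working-age population = 613.52 + 656.78 = 1,270.30 thousand.
Unemployment rate = 82.58 / 613.52 = 13.46%.
Labor force participation rate = 613.52 / 1,270.30 = 48.30%.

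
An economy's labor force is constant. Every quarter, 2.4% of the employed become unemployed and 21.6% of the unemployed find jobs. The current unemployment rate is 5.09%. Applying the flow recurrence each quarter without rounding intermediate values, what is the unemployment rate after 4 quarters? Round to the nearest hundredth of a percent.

Unemployment rate after four quarters ≈ 8.36%.

With a fixed labor force, u_{t+1} = u_t + s·(1−u_t) − f·u_t = u_t·(1−s−f) + s.
Here 1−s−f = 0.760 and s = 0.024.
u_1 = 0.050900 × 0.760 + 0.024 = 0.062684.
u_2 = 0.062684 × 0.760 + 0.024 = 0.071640.
u_3 = 0.071640 × 0.760 + 0.024 = 0.078446.
u_4 = 0.078446 × 0.760 + 0.024 = 0.083619.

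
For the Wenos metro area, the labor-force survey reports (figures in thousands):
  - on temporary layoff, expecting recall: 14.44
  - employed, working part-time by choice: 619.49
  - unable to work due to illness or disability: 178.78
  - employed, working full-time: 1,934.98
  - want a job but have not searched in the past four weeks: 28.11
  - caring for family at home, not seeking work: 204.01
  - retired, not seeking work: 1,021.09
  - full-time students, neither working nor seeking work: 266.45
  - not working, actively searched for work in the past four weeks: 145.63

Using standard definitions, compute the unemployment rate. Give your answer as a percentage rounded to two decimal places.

Employed = 619.49 + 1,934.98 = 2,554.47 thousand.
Unemployed = 14.44 + 145.63 = 160.07 thousand (jobless and actively searching, or on temporary layoff).
Labor force = 2,554.47 + 160.07 = 2,714.54 thousand.
Unemployment rate = 160.07 / 2,714.54 = 5.90%.

Unemployment rate ≈ 5.90%.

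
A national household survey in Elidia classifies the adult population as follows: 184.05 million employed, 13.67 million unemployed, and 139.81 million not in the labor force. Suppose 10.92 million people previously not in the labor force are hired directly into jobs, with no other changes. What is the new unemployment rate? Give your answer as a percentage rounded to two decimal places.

New unemployment rate ≈ 6.55%.

Initially, labor force = 184.05 + 13.67 = 197.72 million, so u = 13.67/197.72 = 6.91%.
After the change, employed and labor force both rise by 10.92; unemployed unchanged → E = 194.97, U = 13.67, labor force = 208.64 million.
New unemployment rate = 13.67 / 208.64 = 6.55%.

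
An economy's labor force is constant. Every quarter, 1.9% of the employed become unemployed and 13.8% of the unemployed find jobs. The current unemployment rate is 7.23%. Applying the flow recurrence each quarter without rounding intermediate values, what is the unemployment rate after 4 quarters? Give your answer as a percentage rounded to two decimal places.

With a fixed labor force, u_{t+1} = u_t + s·(1−u_t) − f·u_t = u_t·(1−s−f) + s.
Here 1−s−f = 0.843 and s = 0.019.
u_1 = 0.072300 × 0.843 + 0.019 = 0.079949.
u_2 = 0.079949 × 0.843 + 0.019 = 0.086397.
u_3 = 0.086397 × 0.843 + 0.019 = 0.091833.
u_4 = 0.091833 × 0.843 + 0.019 = 0.096415.

Unemployment rate after four quarters ≈ 9.64%.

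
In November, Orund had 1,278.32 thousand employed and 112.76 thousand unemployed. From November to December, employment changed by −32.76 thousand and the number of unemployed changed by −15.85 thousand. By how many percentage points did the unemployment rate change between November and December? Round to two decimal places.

November: labor force = 1,278.32 + 112.76 = 1,391.08; u = 112.76/1,391.08 = 8.11%.
December: labor force = 1,245.56 + 96.91 = 1,342.47; u = 96.91/1,342.47 = 7.22%.
Change = 7.22% − 8.11% = −0.89 pp.

The unemployment rate changed by −0.89 percentage points.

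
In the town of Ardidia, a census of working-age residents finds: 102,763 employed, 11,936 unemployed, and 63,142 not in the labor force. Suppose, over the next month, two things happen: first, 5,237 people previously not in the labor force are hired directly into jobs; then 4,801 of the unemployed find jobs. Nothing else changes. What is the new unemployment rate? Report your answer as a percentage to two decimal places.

New unemployment rate ≈ 5.95%.

Initially, labor force = 102,763 + 11,936 = 114,699, so u = 11,936/114,699 = 10.41%.
After the first change, employed and labor force both rise by 5,237; unemployed unchanged → E = 108,000, U = 11,936, labor force = 119,936.
After the second change, unemployed falls and employed rises by 4,801; labor force unchanged → E = 112,801, U = 7,135, labor force = 119,936.
New unemployment rate = 7,135 / 119,936 = 5.95%.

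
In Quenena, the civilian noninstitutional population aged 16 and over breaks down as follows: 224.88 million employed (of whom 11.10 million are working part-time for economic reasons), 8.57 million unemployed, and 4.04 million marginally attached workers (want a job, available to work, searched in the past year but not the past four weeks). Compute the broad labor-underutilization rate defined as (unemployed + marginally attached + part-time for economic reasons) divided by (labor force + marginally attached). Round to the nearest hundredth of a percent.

Labor force = 224.88 + 8.57 = 233.45 million.
Numerator = 8.57 + 4.04 + 11.10 = 23.71 million.
Denominator = 233.45 + 4.04 = 237.49 million.
Broad rate = 23.71 / 237.49 = 9.98%.

Broad underutilization rate ≈ 9.98%.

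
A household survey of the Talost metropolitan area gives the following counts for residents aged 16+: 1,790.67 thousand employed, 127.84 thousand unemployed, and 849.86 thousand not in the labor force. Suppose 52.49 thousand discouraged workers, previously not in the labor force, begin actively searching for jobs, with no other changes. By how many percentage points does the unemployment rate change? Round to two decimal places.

Initially, labor force = 1,790.67 + 127.84 = 1,918.51 thousand, so u = 127.84/1,918.51 = 6.66%.
After the change, unemployed and labor force both rise by 52.49 → E = 1,790.67, U = 180.33, labor force = 1,971.00 thousand.
New unemployment rate = 180.33 / 1,971.00 = 9.15%.
Change = 9.15% − 6.66% = +2.49 percentage points.

The unemployment rate changes by +2.49 percentage points.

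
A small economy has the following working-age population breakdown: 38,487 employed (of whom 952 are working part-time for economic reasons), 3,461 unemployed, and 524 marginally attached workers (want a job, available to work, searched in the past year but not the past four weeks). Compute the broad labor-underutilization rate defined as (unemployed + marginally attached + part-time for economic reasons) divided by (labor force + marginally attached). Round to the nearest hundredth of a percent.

Broad underutilization rate ≈ 11.62%.

Labor force = 38,487 + 3,461 = 41,948.
Numerator = 3,461 + 524 + 952 = 4,937.
Denominator = 41,948 + 524 = 42,472.
Broad rate = 4,937 / 42,472 = 11.62%.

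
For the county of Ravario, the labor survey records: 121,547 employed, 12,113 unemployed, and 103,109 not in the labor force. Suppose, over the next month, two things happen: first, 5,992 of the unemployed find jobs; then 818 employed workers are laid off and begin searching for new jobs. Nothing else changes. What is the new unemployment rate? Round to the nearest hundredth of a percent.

New unemployment rate ≈ 5.19%.

Initially, labor force = 121,547 + 12,113 = 133,660, so u = 12,113/133,660 = 9.06%.
After the first change, unemployed falls and employed rises by 5,992; labor force unchanged → E = 127,539, U = 6,121, labor force = 133,660.
After the second change, employed falls and unemployed rises by 818; labor force unchanged → E = 126,721, U = 6,939, labor force = 133,660.
New unemployment rate = 6,939 / 133,660 = 5.19%.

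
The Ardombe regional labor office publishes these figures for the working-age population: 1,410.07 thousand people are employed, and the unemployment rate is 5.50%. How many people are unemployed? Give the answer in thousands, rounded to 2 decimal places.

About 82.07 thousand are unemployed.

Let U be the number unemployed. The labor force is E + U, and U/(E+U) = 0.0550.
So U = 0.0550 × 1,410.07 / (1 − 0.0550) = 77.5538 / 0.9450 ≈ 82.07 thousand.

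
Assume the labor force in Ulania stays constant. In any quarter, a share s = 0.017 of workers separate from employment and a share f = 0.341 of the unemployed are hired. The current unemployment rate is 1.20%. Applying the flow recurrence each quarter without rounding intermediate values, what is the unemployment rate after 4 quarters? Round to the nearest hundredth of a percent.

With a fixed labor force, u_{t+1} = u_t + s·(1−u_t) − f·u_t = u_t·(1−s−f) + s.
Here 1−s−f = 0.642 and s = 0.017.
u_1 = 0.012000 × 0.642 + 0.017 = 0.024704.
u_2 = 0.024704 × 0.642 + 0.017 = 0.032860.
u_3 = 0.032860 × 0.642 + 0.017 = 0.038096.
u_4 = 0.038096 × 0.642 + 0.017 = 0.041458.

Unemployment rate after four quarters ≈ 4.15%.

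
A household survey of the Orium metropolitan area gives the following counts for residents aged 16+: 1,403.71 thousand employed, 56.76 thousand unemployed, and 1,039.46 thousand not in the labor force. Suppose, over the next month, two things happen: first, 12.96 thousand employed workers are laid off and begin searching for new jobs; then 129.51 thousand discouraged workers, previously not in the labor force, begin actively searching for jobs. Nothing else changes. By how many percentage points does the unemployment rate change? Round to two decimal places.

Initially, labor force = 1,403.71 + 56.76 = 1,460.47 thousand, so u = 56.76/1,460.47 = 3.89%.
After the first change, employed falls and unemployed rises by 12.96; labor force unchanged → E = 1,390.75, U = 69.72, labor force = 1,460.47 thousand.
After the second change, unemployed and labor force both rise by 129.51 → E = 1,390.75, U = 199.23, labor force = 1,589.98 thousand.
New unemployment rate = 199.23 / 1,589.98 = 12.53%.
Change = 12.53% − 3.89% = +8.64 percentage points.

The unemployment rate changes by +8.64 percentage points.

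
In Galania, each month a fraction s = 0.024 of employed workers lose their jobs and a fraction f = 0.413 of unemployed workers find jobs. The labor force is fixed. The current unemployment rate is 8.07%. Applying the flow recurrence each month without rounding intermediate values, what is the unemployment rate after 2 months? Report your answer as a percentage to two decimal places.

With a fixed labor force, u_{t+1} = u_t + s·(1−u_t) − f·u_t = u_t·(1−s−f) + s.
Here 1−s−f = 0.563 and s = 0.024.
u_1 = 0.080700 × 0.563 + 0.024 = 0.069434.
u_2 = 0.069434 × 0.563 + 0.024 = 0.063091.

Unemployment rate after two months ≈ 6.31%.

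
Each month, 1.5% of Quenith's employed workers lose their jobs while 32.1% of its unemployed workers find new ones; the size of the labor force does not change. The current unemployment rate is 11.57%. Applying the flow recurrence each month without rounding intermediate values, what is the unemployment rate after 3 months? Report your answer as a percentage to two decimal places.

With a fixed labor force, u_{t+1} = u_t + s·(1−u_t) − f·u_t = u_t·(1−s−f) + s.
Here 1−s−f = 0.664 and s = 0.015.
u_1 = 0.115700 × 0.664 + 0.015 = 0.091825.
u_2 = 0.091825 × 0.664 + 0.015 = 0.075972.
u_3 = 0.075972 × 0.664 + 0.015 = 0.065445.

Unemployment rate after three months ≈ 6.54%.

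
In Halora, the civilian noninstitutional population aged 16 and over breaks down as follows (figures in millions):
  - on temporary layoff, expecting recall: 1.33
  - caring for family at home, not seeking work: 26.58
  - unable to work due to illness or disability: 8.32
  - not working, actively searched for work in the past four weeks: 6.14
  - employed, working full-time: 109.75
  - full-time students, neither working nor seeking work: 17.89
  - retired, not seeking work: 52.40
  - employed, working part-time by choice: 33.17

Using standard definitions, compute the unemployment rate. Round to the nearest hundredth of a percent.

Unemployment rate ≈ 4.97%.

Employed = 109.75 + 33.17 = 142.92 million.
Unemployed = 1.33 + 6.14 = 7.47 million (jobless and actively searching, or on temporary layoff).
Labor force = 142.92 + 7.47 = 150.39 million.
Unemployment rate = 7.47 / 150.39 = 4.97%.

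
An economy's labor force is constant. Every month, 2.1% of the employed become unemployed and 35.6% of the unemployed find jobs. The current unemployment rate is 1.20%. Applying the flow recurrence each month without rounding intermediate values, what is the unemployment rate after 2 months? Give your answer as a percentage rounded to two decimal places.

With a fixed labor force, u_{t+1} = u_t + s·(1−u_t) − f·u_t = u_t·(1−s−f) + s.
Here 1−s−f = 0.623 and s = 0.021.
u_1 = 0.012000 × 0.623 + 0.021 = 0.028476.
u_2 = 0.028476 × 0.623 + 0.021 = 0.038741.

Unemployment rate after two months ≈ 3.87%.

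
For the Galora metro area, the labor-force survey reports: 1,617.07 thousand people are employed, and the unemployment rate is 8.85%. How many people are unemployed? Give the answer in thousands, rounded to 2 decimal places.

About 157.01 thousand are unemployed.

Let U be the number unemployed. The labor force is E + U, and U/(E+U) = 0.0885.
So U = 0.0885 × 1,617.07 / (1 − 0.0885) = 143.1107 / 0.9115 ≈ 157.01 thousand.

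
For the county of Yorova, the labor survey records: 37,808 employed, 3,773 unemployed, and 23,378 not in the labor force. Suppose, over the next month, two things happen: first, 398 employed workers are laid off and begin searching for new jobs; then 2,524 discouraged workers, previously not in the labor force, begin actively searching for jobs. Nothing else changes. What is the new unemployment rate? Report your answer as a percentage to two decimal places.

Initially, labor force = 37,808 + 3,773 = 41,581, so u = 3,773/41,581 = 9.07%.
After the first change, employed falls and unemployed rises by 398; labor force unchanged → E = 37,410, U = 4,171, labor force = 41,581.
After the second change, unemployed and labor force both rise by 2,524 → E = 37,410, U = 6,695, labor force = 44,105.
New unemployment rate = 6,695 / 44,105 = 15.18%.

New unemployment rate ≈ 15.18%.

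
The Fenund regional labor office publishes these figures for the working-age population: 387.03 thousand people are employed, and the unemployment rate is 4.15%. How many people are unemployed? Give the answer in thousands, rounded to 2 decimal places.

Let U be the number unemployed. The labor force is E + U, and U/(E+U) = 0.0415.
So U = 0.0415 × 387.03 / (1 − 0.0415) = 16.0617 / 0.9585 ≈ 16.76 thousand.

About 16.76 thousand are unemployed.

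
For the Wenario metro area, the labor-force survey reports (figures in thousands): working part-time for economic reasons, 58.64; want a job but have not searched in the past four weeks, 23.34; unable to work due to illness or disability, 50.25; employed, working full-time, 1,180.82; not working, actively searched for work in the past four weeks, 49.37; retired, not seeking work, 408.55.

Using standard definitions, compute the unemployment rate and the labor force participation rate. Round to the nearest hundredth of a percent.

Employed = 58.64 + 1,180.82 = 1,239.46 thousand (anyone who worked, including part-time for economic reasons, counts as employed).
Unemployed = 49.37 thousand.
Labor force = 1,239.46 + 49.37 = 1,288.83 thousand.
Not in labor force = 23.34 + 50.25 + 408.55 = 482.14 thousand (those not working and not actively searching are outside the labor force — including those who want a job but have given up searching).
Civilian working-age population = 1,288.83 + 482.14 = 1,770.97 thousand.
Unemployment rate = 49.37 / 1,288.83 = 3.83%.
Labor force participation rate = 1,288.83 / 1,770.97 = 72.78%.

Unemployment rate ≈ 3.83%; labor force participation rate ≈ 72.78%.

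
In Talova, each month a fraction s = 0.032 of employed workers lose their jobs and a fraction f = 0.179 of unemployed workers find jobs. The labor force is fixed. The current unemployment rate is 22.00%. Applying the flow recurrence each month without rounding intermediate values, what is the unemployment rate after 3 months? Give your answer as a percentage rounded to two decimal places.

With a fixed labor force, u_{t+1} = u_t + s·(1−u_t) − f·u_t = u_t·(1−s−f) + s.
Here 1−s−f = 0.789 and s = 0.032.
u_1 = 0.220000 × 0.789 + 0.032 = 0.205580.
u_2 = 0.205580 × 0.789 + 0.032 = 0.194203.
u_3 = 0.194203 × 0.789 + 0.032 = 0.185226.

Unemployment rate after three months ≈ 18.52%.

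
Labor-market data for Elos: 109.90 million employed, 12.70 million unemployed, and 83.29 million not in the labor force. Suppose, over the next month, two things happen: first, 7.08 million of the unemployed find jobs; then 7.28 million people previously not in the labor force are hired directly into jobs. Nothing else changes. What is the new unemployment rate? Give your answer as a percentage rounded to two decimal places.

New unemployment rate ≈ 4.33%.

Initially, labor force = 109.90 + 12.70 = 122.60 million, so u = 12.70/122.60 = 10.36%.
After the first change, unemployed falls and employed rises by 7.08; labor force unchanged → E = 116.98, U = 5.62, labor force = 122.60 million.
After the second change, employed and labor force both rise by 7.28; unemployed unchanged → E = 124.26, U = 5.62, labor force = 129.88 million.
New unemployment rate = 5.62 / 129.88 = 4.33%.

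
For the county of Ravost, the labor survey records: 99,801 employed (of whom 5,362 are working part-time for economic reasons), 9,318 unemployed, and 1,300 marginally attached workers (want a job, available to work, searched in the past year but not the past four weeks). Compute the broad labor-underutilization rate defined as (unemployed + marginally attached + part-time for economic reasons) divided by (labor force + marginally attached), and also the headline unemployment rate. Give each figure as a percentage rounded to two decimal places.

Broad underutilization rate ≈ 14.47%; headline unemployment rate ≈ 8.54%.

Labor force = 99,801 + 9,318 = 109,119.
Numerator = 9,318 + 1,300 + 5,362 = 15,980.
Denominator = 109,119 + 1,300 = 110,419.
Broad rate = 15,980 / 110,419 = 14.47%.
Headline unemployment rate = 9,318 / 109,119 = 8.54%.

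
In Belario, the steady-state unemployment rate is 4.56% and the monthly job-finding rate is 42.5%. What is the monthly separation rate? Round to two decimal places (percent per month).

From u* = s/(s+f): s = u·f/(1−u).
s = 0.0456 × 42.5 / (1 − 0.0456) = 1.9380 / 0.9544 ≈ 2.03% per month.

Separation rate ≈ 2.03% per month.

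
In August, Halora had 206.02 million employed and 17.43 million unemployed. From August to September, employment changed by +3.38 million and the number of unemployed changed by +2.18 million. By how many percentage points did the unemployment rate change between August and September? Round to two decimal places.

August: labor force = 206.02 + 17.43 = 223.45; u = 17.43/223.45 = 7.80%.
September: labor force = 209.40 + 19.61 = 229.01; u = 19.61/229.01 = 8.56%.
Change = 8.56% − 7.80% = +0.76 pp.

The unemployment rate changed by +0.76 percentage points.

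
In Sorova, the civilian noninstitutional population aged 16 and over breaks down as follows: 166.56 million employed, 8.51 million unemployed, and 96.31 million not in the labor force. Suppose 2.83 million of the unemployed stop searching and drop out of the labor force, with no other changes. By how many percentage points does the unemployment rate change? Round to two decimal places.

Initially, labor force = 166.56 + 8.51 = 175.07 million, so u = 8.51/175.07 = 4.86%.
After the change, unemployed and labor force both fall by 2.83 → E = 166.56, U = 5.68, labor force = 172.24 million.
New unemployment rate = 5.68 / 172.24 = 3.30%.
Change = 3.30% − 4.86% = −1.56 percentage points.

The unemployment rate changes by −1.56 percentage points.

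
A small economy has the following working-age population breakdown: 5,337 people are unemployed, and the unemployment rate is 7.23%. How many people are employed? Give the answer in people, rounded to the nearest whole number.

About 68,480 are employed.

Labor force = U / u = 5,337 / 0.0723 ≈ 73,817.
Employed = labor force − unemployed = 73,817 − 5,337 = 68,480.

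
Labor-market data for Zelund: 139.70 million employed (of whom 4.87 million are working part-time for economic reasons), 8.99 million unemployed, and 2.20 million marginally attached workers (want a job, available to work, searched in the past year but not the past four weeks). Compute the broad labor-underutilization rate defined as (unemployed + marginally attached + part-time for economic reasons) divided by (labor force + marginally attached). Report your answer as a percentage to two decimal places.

Broad underutilization rate ≈ 10.64%.

Labor force = 139.70 + 8.99 = 148.69 million.
Numerator = 8.99 + 2.20 + 4.87 = 16.06 million.
Denominator = 148.69 + 2.20 = 150.89 million.
Broad rate = 16.06 / 150.89 = 10.64%.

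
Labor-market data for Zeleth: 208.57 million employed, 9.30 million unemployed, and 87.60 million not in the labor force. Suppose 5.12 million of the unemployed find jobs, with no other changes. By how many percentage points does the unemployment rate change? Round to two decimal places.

Initially, labor force = 208.57 + 9.30 = 217.87 million, so u = 9.30/217.87 = 4.27%.
After the change, unemployed falls and employed rises by 5.12; labor force unchanged → E = 213.69, U = 4.18, labor force = 217.87 million.
New unemployment rate = 4.18 / 217.87 = 1.92%.
Change = 1.92% − 4.27% = −2.35 percentage points.

The unemployment rate changes by −2.35 percentage points.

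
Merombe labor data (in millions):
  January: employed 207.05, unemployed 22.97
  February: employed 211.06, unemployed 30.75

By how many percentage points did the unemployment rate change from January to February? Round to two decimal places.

The unemployment rate changed by +2.73 percentage points.

January: labor force = 207.05 + 22.97 = 230.02; u = 22.97/230.02 = 9.99%.
February: labor force = 211.06 + 30.75 = 241.81; u = 30.75/241.81 = 12.72%.
Change = 12.72% − 9.99% = +2.73 pp.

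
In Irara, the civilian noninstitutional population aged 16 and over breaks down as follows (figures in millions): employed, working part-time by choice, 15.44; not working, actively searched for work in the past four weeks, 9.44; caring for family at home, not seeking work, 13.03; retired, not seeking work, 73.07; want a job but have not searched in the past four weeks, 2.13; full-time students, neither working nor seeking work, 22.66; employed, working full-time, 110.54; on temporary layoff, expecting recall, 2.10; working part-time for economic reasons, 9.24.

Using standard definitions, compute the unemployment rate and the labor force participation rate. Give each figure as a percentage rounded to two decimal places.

Employed = 15.44 + 110.54 + 9.24 = 135.22 million (anyone who worked, including part-time for economic reasons, counts as employed).
Unemployed = 9.44 + 2.10 = 11.54 million (jobless and actively searching, or on temporary layoff).
Labor force = 135.22 + 11.54 = 146.76 million.
Not in labor force = 13.03 + 73.07 + 2.13 + 22.66 = 110.89 million (those not working and not actively searching are outside the labor force — including those who want a job but have given up searching).
Civilian working-age population = 146.76 + 110.89 = 257.65 million.
Unemployment rate = 11.54 / 146.76 = 7.86%.
Labor force participation rate = 146.76 / 257.65 = 56.96%.

Unemployment rate ≈ 7.86%; labor force participation rate ≈ 56.96%.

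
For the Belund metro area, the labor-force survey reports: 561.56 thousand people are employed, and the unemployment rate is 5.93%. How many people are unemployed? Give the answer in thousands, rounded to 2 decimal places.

About 35.40 thousand are unemployed.

Let U be the number unemployed. The labor force is E + U, and U/(E+U) = 0.0593.
So U = 0.0593 × 561.56 / (1 − 0.0593) = 33.3005 / 0.9407 ≈ 35.40 thousand.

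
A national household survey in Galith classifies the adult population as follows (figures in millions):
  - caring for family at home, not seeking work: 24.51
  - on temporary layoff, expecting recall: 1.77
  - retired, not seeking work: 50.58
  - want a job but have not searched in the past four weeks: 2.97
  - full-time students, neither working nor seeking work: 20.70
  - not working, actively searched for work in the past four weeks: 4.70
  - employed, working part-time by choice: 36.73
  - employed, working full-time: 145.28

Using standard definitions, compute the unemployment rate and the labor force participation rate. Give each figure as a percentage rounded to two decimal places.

Employed = 36.73 + 145.28 = 182.01 million.
Unemployed = 1.77 + 4.70 = 6.47 million (jobless and actively searching, or on temporary layoff).
Labor force = 182.01 + 6.47 = 188.48 million.
Not in labor force = 24.51 + 50.58 + 2.97 + 20.70 = 98.76 million (those not working and not actively searching are outside the labor force — including those who want a job but have given up searching).
Civilian working-age population = 188.48 + 98.76 = 287.24 million.
Unemployment rate = 6.47 / 188.48 = 3.43%.
Labor force participation rate = 188.48 / 287.24 = 65.62%.

Unemployment rate ≈ 3.43%; labor force participation rate ≈ 65.62%.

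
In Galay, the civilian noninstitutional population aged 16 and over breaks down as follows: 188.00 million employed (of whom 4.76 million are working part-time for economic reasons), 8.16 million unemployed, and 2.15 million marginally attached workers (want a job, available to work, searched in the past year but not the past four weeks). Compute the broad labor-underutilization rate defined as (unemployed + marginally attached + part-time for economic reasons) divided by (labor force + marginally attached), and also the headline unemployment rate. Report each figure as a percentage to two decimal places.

Broad underutilization rate ≈ 7.60%; headline unemployment rate ≈ 4.16%.

Labor force = 188.00 + 8.16 = 196.16 million.
Numerator = 8.16 + 2.15 + 4.76 = 15.07 million.
Denominator = 196.16 + 2.15 = 198.31 million.
Broad rate = 15.07 / 198.31 = 7.60%.
Headline unemployment rate = 8.16 / 196.16 = 4.16%.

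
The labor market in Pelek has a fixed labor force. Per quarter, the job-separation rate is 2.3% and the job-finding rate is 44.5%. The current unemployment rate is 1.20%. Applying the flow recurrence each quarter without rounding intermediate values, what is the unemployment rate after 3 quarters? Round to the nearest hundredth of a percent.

With a fixed labor force, u_{t+1} = u_t + s·(1−u_t) − f·u_t = u_t·(1−s−f) + s.
Here 1−s−f = 0.532 and s = 0.023.
u_1 = 0.012000 × 0.532 + 0.023 = 0.029384.
u_2 = 0.029384 × 0.532 + 0.023 = 0.038632.
u_3 = 0.038632 × 0.532 + 0.023 = 0.043552.

Unemployment rate after three quarters ≈ 4.36%.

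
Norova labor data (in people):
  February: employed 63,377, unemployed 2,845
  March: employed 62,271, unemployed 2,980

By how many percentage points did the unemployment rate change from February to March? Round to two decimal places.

February: labor force = 63,377 + 2,845 = 66,222; u = 2,845/66,222 = 4.30%.
March: labor force = 62,271 + 2,980 = 65,251; u = 2,980/65,251 = 4.57%.
Change = 4.57% − 4.30% = +0.27 pp.

The unemployment rate changed by +0.27 percentage points.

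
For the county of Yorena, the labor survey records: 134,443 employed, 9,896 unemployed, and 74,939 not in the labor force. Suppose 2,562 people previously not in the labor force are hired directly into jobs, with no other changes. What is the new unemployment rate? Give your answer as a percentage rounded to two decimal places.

Initially, labor force = 134,443 + 9,896 = 144,339, so u = 9,896/144,339 = 6.86%.
After the change, employed and labor force both rise by 2,562; unemployed unchanged → E = 137,005, U = 9,896, labor force = 146,901.
New unemployment rate = 9,896 / 146,901 = 6.74%.

New unemployment rate ≈ 6.74%.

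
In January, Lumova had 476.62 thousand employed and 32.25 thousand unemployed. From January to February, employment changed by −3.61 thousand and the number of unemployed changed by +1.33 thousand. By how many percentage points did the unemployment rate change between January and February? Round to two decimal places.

The unemployment rate changed by +0.29 percentage points.

January: labor force = 476.62 + 32.25 = 508.87; u = 32.25/508.87 = 6.34%.
February: labor force = 473.01 + 33.58 = 506.59; u = 33.58/506.59 = 6.63%.
Change = 6.63% − 6.34% = +0.29 pp.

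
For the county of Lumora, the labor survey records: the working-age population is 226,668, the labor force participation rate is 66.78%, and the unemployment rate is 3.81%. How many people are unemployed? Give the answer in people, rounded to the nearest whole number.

Labor force = 0.6678 × 226,668 = 151,369.
Unemployed = 0.0381 × 151,369 ≈ 5,767.

About 5,767 are unemployed.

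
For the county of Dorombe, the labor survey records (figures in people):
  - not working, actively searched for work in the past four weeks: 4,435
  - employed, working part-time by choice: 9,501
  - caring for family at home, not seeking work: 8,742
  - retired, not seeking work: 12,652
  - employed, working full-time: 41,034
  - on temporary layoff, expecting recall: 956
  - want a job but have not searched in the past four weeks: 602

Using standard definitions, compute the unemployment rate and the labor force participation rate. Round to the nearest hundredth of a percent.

Employed = 9,501 + 41,034 = 50,535.
Unemployed = 4,435 + 956 = 5,391 (jobless and actively searching, or on temporary layoff).
Labor force = 50,535 + 5,391 = 55,926.
Not in labor force = 8,742 + 12,652 + 602 = 21,996 (those not working and not actively searching are outside the labor force — including those who want a job but have given up searching).
Civilian working-age population = 55,926 + 21,996 = 77,922.
Unemployment rate = 5,391 / 55,926 = 9.64%.
Labor force participation rate = 55,926 / 77,922 = 71.77%.

Unemployment rate ≈ 9.64%; labor force participation rate ≈ 71.77%.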